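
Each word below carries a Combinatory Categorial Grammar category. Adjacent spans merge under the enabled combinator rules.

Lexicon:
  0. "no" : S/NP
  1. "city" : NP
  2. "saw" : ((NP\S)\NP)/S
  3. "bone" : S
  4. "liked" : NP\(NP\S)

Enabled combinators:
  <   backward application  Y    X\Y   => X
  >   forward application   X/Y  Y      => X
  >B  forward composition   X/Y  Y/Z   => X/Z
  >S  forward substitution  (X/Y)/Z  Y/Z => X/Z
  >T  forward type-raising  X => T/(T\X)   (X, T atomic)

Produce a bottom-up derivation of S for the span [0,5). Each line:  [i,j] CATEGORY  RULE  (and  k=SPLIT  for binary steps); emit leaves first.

[0,1] S/NP  lex  "no"
[1,2] NP  lex  "city"
[2,3] ((NP\S)\NP)/S  lex  "saw"
[3,4] S  lex  "bone"
[2,4] (NP\S)\NP  >  k=3
[1,4] NP\S  <  k=2
[4,5] NP\(NP\S)  lex  "liked"
[1,5] NP  <  k=4
[0,5] S  >  k=1

[0,5] S   >
  [0,1] "no" : S/NP
  [1,5] NP   <
    [1,4] NP\S   <
      [1,2] "city" : NP
      [2,4] (NP\S)\NP   >
        [2,3] "saw" : ((NP\S)\NP)/S
        [3,4] "bone" : S
    [4,5] "liked" : NP\(NP\S)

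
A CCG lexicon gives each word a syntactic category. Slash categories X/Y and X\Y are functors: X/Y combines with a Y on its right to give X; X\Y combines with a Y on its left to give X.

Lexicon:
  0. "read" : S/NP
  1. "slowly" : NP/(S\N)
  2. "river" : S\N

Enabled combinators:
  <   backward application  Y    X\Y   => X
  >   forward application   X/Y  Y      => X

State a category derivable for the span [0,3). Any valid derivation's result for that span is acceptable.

S

[0,3] S   >
  [0,1] "read" : S/NP
  [1,3] NP   >
    [1,2] "slowly" : NP/(S\N)
    [2,3] "river" : S\N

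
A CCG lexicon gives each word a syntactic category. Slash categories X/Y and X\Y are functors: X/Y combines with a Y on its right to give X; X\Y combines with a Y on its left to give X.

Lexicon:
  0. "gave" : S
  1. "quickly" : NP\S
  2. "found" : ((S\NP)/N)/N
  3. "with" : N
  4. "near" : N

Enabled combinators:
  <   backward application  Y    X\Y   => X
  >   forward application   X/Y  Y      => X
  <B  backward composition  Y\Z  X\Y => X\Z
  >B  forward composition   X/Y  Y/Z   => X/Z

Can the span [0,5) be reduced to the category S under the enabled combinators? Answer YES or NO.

YES

[0,5] S   <
  [0,2] NP   <
    [0,1] "gave" : S
    [1,2] "quickly" : NP\S
  [2,5] S\NP   >
    [2,4] (S\NP)/N   >
      [2,3] "found" : ((S\NP)/N)/N
      [3,4] "with" : N
    [4,5] "near" : N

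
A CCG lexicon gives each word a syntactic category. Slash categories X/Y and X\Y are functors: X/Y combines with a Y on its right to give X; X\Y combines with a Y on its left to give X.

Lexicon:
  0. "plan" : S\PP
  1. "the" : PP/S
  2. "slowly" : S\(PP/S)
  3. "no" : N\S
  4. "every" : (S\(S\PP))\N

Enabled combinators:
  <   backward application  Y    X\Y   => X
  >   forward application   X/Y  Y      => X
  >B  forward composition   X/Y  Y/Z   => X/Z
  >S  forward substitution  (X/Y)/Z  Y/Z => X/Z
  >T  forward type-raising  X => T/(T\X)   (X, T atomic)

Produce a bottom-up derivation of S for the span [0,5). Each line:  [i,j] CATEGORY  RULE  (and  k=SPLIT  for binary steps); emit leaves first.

[0,1] S\PP  lex  "plan"
[1,2] PP/S  lex  "the"
[2,3] S\(PP/S)  lex  "slowly"
[1,3] S  <  k=2
[3,4] N\S  lex  "no"
[1,4] N  <  k=3
[4,5] (S\(S\PP))\N  lex  "every"
[1,5] S\(S\PP)  <  k=4
[0,5] S  <  k=1

[0,5] S   <
  [0,1] "plan" : S\PP
  [1,5] S\(S\PP)   <
    [1,4] N   <
      [1,3] S   <
        [1,2] "the" : PP/S
        [2,3] "slowly" : S\(PP/S)
      [3,4] "no" : N\S
    [4,5] "every" : (S\(S\PP))\N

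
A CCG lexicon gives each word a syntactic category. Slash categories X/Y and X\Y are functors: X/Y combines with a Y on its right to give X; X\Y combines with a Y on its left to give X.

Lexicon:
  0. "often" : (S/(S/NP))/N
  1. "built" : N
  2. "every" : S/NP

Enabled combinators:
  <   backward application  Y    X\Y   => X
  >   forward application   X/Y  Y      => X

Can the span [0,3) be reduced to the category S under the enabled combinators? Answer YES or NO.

[0,3] S   >
  [0,2] S/(S/NP)   >
    [0,1] "often" : (S/(S/NP))/N
    [1,2] "built" : N
  [2,3] "every" : S/NP

YES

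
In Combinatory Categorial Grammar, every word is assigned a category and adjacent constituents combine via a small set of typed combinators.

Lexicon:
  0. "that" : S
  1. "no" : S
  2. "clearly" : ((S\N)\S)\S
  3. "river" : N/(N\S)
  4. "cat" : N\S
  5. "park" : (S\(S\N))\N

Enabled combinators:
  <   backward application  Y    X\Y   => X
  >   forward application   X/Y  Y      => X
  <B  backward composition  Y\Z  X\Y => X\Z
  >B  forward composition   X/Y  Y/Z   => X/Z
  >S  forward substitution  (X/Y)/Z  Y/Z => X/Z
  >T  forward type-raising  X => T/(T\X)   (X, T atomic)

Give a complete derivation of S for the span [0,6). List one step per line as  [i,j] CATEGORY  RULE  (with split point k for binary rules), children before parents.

[0,6] S   <
  [0,3] S\N   <
    [0,1] "that" : S
    [1,3] (S\N)\S   <
      [1,2] "no" : S
      [2,3] "clearly" : ((S\N)\S)\S
  [3,6] S\(S\N)   <
    [3,5] N   >
      [3,4] "river" : N/(N\S)
      [4,5] "cat" : N\S
    [5,6] "park" : (S\(S\N))\N

[0,1] S  lex  "that"
[1,2] S  lex  "no"
[2,3] ((S\N)\S)\S  lex  "clearly"
[1,3] (S\N)\S  <  k=2
[0,3] S\N  <  k=1
[3,4] N/(N\S)  lex  "river"
[4,5] N\S  lex  "cat"
[3,5] N  >  k=4
[5,6] (S\(S\N))\N  lex  "park"
[3,6] S\(S\N)  <  k=5
[0,6] S  <  k=3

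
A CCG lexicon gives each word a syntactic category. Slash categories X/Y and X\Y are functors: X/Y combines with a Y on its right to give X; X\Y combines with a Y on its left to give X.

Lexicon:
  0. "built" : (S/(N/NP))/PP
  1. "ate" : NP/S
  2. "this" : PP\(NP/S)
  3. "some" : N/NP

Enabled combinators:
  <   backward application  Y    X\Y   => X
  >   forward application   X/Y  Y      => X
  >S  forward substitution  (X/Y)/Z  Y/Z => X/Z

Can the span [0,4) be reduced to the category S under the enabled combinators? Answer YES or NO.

YES

[0,4] S   >
  [0,3] S/(N/NP)   >
    [0,1] "built" : (S/(N/NP))/PP
    [1,3] PP   <
      [1,2] "ate" : NP/S
      [2,3] "this" : PP\(NP/S)
  [3,4] "some" : N/NP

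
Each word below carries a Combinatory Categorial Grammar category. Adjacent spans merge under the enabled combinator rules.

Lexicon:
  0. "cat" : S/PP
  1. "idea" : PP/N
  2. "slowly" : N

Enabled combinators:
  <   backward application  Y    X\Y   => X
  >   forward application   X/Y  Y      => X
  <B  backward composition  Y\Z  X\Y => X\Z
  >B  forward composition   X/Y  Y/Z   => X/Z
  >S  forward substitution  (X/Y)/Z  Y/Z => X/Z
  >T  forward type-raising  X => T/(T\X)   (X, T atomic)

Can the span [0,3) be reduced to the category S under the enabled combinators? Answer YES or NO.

YES

[0,3] S   >
  [0,2] S/N   >B
    [0,1] "cat" : S/PP
    [1,2] "idea" : PP/N
  [2,3] "slowly" : N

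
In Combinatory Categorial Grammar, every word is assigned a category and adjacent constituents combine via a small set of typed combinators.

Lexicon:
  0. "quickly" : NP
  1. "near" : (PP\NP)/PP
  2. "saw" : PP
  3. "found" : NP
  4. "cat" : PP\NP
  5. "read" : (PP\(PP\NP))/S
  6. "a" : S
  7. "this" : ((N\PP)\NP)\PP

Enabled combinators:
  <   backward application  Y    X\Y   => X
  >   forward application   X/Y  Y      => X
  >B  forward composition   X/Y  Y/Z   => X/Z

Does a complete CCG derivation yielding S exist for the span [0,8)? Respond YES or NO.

NP (PP\NP)/PP PP NP PP\NP (PP\(PP\NP))/S S ((N\PP)\NP)\PP
CKY chart[0,8] = {N}; S ∉ chart

NO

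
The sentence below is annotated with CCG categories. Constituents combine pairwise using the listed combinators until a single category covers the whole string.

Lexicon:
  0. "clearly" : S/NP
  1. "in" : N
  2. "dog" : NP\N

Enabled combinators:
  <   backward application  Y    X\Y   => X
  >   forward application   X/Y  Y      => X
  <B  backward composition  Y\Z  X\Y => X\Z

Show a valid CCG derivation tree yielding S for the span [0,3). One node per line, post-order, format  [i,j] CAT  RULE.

[0,3] S   >
  [0,1] "clearly" : S/NP
  [1,3] NP   <
    [1,2] "in" : N
    [2,3] "dog" : NP\N

[0,1] S/NP  lex  "clearly"
[1,2] N  lex  "in"
[2,3] NP\N  lex  "dog"
[1,3] NP  <  k=2
[0,3] S  >  k=1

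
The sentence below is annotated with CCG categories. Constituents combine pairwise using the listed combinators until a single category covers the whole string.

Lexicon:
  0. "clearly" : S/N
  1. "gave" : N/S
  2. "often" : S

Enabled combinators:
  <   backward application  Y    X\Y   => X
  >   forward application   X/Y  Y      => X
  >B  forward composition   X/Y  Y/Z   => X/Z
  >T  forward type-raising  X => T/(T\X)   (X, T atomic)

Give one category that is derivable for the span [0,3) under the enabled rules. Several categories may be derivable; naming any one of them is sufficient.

S

[0,3] S   >
  [0,1] "clearly" : S/N
  [1,3] N   >
    [1,2] "gave" : N/S
    [2,3] "often" : S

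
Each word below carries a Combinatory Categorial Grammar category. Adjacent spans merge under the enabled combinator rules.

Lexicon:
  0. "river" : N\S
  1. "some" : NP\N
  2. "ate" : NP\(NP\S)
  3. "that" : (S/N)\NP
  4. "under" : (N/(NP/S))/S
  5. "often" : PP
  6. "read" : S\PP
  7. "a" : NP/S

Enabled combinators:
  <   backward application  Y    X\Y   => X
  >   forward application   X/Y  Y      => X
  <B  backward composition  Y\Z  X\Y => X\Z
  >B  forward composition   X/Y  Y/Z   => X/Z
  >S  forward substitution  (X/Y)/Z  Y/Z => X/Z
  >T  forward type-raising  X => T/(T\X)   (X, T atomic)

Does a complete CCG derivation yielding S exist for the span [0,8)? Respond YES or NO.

[0,8] S   >
  [0,4] S/N   <
    [0,3] NP   <
      [0,2] NP\S   <B
        [0,1] "river" : N\S
        [1,2] "some" : NP\N
      [2,3] "ate" : NP\(NP\S)
    [3,4] "that" : (S/N)\NP
  [4,8] N   >
    [4,7] N/(NP/S)   >
      [4,5] "under" : (N/(NP/S))/S
      [5,7] S   <
        [5,6] "often" : PP
        [6,7] "read" : S\PP
    [7,8] "a" : NP/S

YES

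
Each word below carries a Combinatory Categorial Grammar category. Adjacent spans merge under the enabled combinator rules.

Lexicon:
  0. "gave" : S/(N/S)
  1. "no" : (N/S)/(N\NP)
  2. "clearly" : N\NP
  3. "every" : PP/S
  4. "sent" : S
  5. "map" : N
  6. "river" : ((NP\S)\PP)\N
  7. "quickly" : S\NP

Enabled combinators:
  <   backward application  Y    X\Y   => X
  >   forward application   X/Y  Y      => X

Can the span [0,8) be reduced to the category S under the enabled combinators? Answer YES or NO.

[0,8] S   <
  [0,7] NP   <
    [0,3] S   >
      [0,1] "gave" : S/(N/S)
      [1,3] N/S   >
        [1,2] "no" : (N/S)/(N\NP)
        [2,3] "clearly" : N\NP
    [3,7] NP\S   <
      [3,5] PP   >
        [3,4] "every" : PP/S
        [4,5] "sent" : S
      [5,7] (NP\S)\PP   <
        [5,6] "map" : N
        [6,7] "river" : ((NP\S)\PP)\N
  [7,8] "quickly" : S\NP

YES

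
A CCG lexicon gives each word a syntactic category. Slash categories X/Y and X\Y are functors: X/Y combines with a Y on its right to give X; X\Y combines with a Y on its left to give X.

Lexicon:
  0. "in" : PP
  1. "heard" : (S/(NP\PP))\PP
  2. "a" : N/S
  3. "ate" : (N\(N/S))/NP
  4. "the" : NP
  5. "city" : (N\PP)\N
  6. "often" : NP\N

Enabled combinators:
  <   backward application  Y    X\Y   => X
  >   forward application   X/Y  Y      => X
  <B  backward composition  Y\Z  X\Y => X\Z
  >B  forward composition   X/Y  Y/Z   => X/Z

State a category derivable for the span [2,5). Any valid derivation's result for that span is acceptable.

N

[0,7] S   >
  [0,2] S/(NP\PP)   <
    [0,1] "in" : PP
    [1,2] "heard" : (S/(NP\PP))\PP
  [2,7] NP\PP   <B
    [2,6] N\PP   <
      [2,5] N   <
        [2,3] "a" : N/S
        [3,5] N\(N/S)   >
          [3,4] "ate" : (N\(N/S))/NP
          [4,5] "the" : NP
      [5,6] "city" : (N\PP)\N
    [6,7] "often" : NP\N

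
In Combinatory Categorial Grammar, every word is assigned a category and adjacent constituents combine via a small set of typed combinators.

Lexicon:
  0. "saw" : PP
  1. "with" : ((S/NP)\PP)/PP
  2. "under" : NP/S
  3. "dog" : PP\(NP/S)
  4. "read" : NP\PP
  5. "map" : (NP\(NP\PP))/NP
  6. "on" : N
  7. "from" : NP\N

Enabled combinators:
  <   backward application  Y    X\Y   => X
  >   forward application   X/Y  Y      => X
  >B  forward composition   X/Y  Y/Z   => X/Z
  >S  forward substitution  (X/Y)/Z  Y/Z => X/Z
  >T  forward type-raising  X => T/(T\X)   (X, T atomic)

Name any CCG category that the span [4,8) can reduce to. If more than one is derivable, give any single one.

[0,8] S   >
  [0,4] S/NP   <
    [0,1] "saw" : PP
    [1,4] (S/NP)\PP   >
      [1,2] "with" : ((S/NP)\PP)/PP
      [2,4] PP   <
        [2,3] "under" : NP/S
        [3,4] "dog" : PP\(NP/S)
  [4,8] NP   <
    [4,5] "read" : NP\PP
    [5,8] NP\(NP\PP)   >
      [5,6] "map" : (NP\(NP\PP))/NP
      [6,8] NP   <
        [6,7] "on" : N
        [7,8] "from" : NP\N

NP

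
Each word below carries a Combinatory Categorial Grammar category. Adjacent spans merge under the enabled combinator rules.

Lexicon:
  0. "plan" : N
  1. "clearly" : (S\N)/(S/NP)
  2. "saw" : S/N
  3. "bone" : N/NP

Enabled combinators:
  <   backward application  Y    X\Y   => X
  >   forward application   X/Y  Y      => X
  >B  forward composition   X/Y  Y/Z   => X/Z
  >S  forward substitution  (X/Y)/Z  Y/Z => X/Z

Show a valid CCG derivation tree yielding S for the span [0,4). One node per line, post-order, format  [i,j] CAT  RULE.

[0,4] S   <
  [0,1] "plan" : N
  [1,4] S\N   >
    [1,2] "clearly" : (S\N)/(S/NP)
    [2,4] S/NP   >B
      [2,3] "saw" : S/N
      [3,4] "bone" : N/NP

[0,1] N  lex  "plan"
[1,2] (S\N)/(S/NP)  lex  "clearly"
[2,3] S/N  lex  "saw"
[3,4] N/NP  lex  "bone"
[2,4] S/NP  >B  k=3
[1,4] S\N  >  k=2
[0,4] S  <  k=1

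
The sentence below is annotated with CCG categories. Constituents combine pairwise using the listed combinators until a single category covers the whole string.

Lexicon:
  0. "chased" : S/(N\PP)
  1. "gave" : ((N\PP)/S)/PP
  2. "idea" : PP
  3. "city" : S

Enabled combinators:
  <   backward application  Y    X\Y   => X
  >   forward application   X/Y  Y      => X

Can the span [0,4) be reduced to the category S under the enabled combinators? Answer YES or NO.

YES

[0,4] S   >
  [0,1] "chased" : S/(N\PP)
  [1,4] N\PP   >
    [1,3] (N\PP)/S   >
      [1,2] "gave" : ((N\PP)/S)/PP
      [2,3] "idea" : PP
    [3,4] "city" : S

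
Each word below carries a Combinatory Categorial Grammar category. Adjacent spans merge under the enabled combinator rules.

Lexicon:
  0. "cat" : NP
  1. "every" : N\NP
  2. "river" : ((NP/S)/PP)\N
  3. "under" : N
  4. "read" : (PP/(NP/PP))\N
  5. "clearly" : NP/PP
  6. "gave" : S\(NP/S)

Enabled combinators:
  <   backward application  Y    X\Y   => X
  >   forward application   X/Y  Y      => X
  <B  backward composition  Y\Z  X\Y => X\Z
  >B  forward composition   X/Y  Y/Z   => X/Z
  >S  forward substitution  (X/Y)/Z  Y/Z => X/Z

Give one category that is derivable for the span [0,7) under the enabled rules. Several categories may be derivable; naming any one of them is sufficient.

[0,7] S   <
  [0,6] NP/S   >
    [0,3] (NP/S)/PP   <
      [0,2] N   <
        [0,1] "cat" : NP
        [1,2] "every" : N\NP
      [2,3] "river" : ((NP/S)/PP)\N
    [3,6] PP   >
      [3,5] PP/(NP/PP)   <
        [3,4] "under" : N
        [4,5] "read" : (PP/(NP/PP))\N
      [5,6] "clearly" : NP/PP
  [6,7] "gave" : S\(NP/S)

S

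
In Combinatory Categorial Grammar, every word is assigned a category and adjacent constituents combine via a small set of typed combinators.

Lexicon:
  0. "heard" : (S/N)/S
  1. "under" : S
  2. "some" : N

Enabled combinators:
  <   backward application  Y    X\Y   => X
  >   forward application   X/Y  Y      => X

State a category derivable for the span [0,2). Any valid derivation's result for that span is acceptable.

[0,3] S   >
  [0,2] S/N   >
    [0,1] "heard" : (S/N)/S
    [1,2] "under" : S
  [2,3] "some" : N

S/N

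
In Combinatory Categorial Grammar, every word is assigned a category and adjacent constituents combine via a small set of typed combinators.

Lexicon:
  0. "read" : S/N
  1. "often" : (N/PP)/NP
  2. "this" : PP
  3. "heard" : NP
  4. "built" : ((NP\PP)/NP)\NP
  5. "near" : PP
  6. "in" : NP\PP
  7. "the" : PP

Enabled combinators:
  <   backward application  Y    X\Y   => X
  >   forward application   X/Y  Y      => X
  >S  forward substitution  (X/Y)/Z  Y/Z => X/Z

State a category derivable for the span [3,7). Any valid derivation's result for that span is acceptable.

[0,8] S   >
  [0,1] "read" : S/N
  [1,8] N   >
    [1,7] N/PP   >
      [1,2] "often" : (N/PP)/NP
      [2,7] NP   <
        [2,3] "this" : PP
        [3,7] NP\PP   >
          [3,5] (NP\PP)/NP   <
            [3,4] "heard" : NP
            [4,5] "built" : ((NP\PP)/NP)\NP
          [5,7] NP   <
            [5,6] "near" : PP
            [6,7] "in" : NP\PP
    [7,8] "the" : PP

NP\PP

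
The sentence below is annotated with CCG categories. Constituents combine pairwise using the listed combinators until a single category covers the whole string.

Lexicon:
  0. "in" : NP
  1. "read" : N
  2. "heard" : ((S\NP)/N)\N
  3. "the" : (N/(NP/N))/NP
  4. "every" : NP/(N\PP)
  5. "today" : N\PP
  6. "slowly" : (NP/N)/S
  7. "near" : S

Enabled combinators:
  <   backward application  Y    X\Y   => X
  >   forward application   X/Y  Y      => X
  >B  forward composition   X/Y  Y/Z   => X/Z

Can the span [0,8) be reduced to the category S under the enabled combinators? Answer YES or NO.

YES

[0,8] S   <
  [0,1] "in" : NP
  [1,8] S\NP   >
    [1,3] (S\NP)/N   <
      [1,2] "read" : N
      [2,3] "heard" : ((S\NP)/N)\N
    [3,8] N   >
      [3,7] N/S   >B
        [3,6] N/(NP/N)   >
          [3,4] "the" : (N/(NP/N))/NP
          [4,6] NP   >
            [4,5] "every" : NP/(N\PP)
            [5,6] "today" : N\PP
        [6,7] "slowly" : (NP/N)/S
      [7,8] "near" : S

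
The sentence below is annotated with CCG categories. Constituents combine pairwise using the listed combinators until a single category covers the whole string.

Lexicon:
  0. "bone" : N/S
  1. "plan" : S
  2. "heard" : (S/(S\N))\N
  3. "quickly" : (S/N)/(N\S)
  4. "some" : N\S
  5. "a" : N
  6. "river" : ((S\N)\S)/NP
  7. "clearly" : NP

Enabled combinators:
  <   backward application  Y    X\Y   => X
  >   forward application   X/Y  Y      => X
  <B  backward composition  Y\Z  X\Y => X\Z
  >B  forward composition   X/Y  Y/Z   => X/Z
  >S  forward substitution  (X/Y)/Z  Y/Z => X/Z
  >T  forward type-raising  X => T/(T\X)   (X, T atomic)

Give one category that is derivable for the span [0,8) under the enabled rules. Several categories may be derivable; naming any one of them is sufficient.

[0,8] S   >
  [0,3] S/(S\N)   <
    [0,2] N   >
      [0,1] "bone" : N/S
      [1,2] "plan" : S
    [2,3] "heard" : (S/(S\N))\N
  [3,8] S\N   <
    [3,6] S   >
      [3,5] S/N   >
        [3,4] "quickly" : (S/N)/(N\S)
        [4,5] "some" : N\S
      [5,6] "a" : N
    [6,8] (S\N)\S   >
      [6,7] "river" : ((S\N)\S)/NP
      [7,8] "clearly" : NP

S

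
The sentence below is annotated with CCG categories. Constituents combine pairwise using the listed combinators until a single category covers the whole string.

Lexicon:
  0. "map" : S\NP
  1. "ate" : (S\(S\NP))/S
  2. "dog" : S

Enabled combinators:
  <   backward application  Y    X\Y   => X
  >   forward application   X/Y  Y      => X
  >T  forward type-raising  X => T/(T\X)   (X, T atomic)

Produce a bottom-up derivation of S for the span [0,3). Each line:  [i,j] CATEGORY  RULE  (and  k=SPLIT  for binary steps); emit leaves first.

[0,3] S   <
  [0,1] "map" : S\NP
  [1,3] S\(S\NP)   >
    [1,2] "ate" : (S\(S\NP))/S
    [2,3] "dog" : S

[0,1] S\NP  lex  "map"
[1,2] (S\(S\NP))/S  lex  "ate"
[2,3] S  lex  "dog"
[1,3] S\(S\NP)  >  k=2
[0,3] S  <  k=1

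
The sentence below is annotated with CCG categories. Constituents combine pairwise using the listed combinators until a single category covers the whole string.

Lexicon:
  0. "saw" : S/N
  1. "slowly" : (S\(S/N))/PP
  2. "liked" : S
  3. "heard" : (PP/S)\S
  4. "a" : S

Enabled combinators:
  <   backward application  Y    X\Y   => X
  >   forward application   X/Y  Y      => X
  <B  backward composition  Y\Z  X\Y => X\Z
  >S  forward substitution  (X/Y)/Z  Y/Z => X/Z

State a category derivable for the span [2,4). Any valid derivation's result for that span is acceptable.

PP/S

[0,5] S   <
  [0,1] "saw" : S/N
  [1,5] S\(S/N)   >
    [1,2] "slowly" : (S\(S/N))/PP
    [2,5] PP   >
      [2,4] PP/S   <
        [2,3] "liked" : S
        [3,4] "heard" : (PP/S)\S
      [4,5] "a" : S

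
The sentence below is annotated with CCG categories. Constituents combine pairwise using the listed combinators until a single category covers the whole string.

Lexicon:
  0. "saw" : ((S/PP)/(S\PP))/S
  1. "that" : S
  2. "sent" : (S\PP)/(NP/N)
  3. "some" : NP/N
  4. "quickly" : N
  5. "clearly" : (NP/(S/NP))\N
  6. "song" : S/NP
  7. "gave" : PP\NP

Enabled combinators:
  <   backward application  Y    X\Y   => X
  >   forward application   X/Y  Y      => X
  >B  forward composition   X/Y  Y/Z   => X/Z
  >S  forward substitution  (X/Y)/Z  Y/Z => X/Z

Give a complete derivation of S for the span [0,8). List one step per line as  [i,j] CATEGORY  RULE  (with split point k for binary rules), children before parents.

[0,1] ((S/PP)/(S\PP))/S  lex  "saw"
[1,2] S  lex  "that"
[0,2] (S/PP)/(S\PP)  >  k=1
[2,3] (S\PP)/(NP/N)  lex  "sent"
[3,4] NP/N  lex  "some"
[2,4] S\PP  >  k=3
[0,4] S/PP  >  k=2
[4,5] N  lex  "quickly"
[5,6] (NP/(S/NP))\N  lex  "clearly"
[4,6] NP/(S/NP)  <  k=5
[6,7] S/NP  lex  "song"
[4,7] NP  >  k=6
[7,8] PP\NP  lex  "gave"
[4,8] PP  <  k=7
[0,8] S  >  k=4

[0,8] S   >
  [0,4] S/PP   >
    [0,2] (S/PP)/(S\PP)   >
      [0,1] "saw" : ((S/PP)/(S\PP))/S
      [1,2] "that" : S
    [2,4] S\PP   >
      [2,3] "sent" : (S\PP)/(NP/N)
      [3,4] "some" : NP/N
  [4,8] PP   <
    [4,7] NP   >
      [4,6] NP/(S/NP)   <
        [4,5] "quickly" : N
        [5,6] "clearly" : (NP/(S/NP))\N
      [6,7] "song" : S/NP
    [7,8] "gave" : PP\NP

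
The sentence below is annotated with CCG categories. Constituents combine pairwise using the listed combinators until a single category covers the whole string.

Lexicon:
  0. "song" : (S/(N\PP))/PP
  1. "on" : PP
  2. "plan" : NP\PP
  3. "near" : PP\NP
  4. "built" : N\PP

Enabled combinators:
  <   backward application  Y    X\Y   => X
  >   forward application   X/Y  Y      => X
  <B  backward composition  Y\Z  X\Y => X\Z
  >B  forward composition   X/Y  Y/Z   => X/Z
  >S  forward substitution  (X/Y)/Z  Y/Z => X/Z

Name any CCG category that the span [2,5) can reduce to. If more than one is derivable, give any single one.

[0,5] S   >
  [0,2] S/(N\PP)   >
    [0,1] "song" : (S/(N\PP))/PP
    [1,2] "on" : PP
  [2,5] N\PP   <B
    [2,4] PP\PP   <B
      [2,3] "plan" : NP\PP
      [3,4] "near" : PP\NP
    [4,5] "built" : N\PP

N\PP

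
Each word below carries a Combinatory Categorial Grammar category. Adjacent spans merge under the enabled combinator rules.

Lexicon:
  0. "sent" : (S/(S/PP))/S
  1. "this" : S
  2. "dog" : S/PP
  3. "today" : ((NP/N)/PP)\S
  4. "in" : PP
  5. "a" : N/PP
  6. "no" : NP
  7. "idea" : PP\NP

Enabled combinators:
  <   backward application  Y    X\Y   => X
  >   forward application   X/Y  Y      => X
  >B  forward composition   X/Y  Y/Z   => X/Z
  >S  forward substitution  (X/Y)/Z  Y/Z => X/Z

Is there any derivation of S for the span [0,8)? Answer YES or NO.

NO

(S/(S/PP))/S S S/PP ((NP/N)/PP)\S PP N/PP NP PP\NP
CKY chart[0,8] = {NP}; S ∉ chart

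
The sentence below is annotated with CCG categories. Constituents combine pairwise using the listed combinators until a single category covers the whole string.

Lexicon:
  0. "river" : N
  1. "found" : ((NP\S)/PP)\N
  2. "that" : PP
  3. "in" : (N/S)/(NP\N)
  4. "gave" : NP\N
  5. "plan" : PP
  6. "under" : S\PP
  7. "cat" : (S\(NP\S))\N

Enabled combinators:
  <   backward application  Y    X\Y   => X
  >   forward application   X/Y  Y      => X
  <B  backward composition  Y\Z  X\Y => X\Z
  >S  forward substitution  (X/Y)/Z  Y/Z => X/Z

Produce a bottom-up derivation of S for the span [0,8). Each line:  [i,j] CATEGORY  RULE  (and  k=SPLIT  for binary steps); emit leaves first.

[0,8] S   <
  [0,3] NP\S   >
    [0,2] (NP\S)/PP   <
      [0,1] "river" : N
      [1,2] "found" : ((NP\S)/PP)\N
    [2,3] "that" : PP
  [3,8] S\(NP\S)   <
    [3,7] N   >
      [3,5] N/S   >
        [3,4] "in" : (N/S)/(NP\N)
        [4,5] "gave" : NP\N
      [5,7] S   <
        [5,6] "plan" : PP
        [6,7] "under" : S\PP
    [7,8] "cat" : (S\(NP\S))\N

[0,1] N  lex  "river"
[1,2] ((NP\S)/PP)\N  lex  "found"
[0,2] (NP\S)/PP  <  k=1
[2,3] PP  lex  "that"
[0,3] NP\S  >  k=2
[3,4] (N/S)/(NP\N)  lex  "in"
[4,5] NP\N  lex  "gave"
[3,5] N/S  >  k=4
[5,6] PP  lex  "plan"
[6,7] S\PP  lex  "under"
[5,7] S  <  k=6
[3,7] N  >  k=5
[7,8] (S\(NP\S))\N  lex  "cat"
[3,8] S\(NP\S)  <  k=7
[0,8] S  <  k=3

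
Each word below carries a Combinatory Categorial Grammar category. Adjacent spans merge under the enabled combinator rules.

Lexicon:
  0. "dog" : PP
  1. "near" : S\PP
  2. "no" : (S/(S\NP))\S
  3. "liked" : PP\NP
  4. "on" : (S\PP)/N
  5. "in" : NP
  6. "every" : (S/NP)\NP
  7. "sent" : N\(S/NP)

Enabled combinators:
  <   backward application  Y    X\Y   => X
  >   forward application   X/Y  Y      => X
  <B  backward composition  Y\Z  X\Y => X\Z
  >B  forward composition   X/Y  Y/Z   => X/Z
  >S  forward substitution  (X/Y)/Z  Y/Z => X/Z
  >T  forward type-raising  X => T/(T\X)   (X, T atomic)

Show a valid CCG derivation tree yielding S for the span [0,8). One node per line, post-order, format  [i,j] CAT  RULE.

[0,1] PP  lex  "dog"
[0,1] S/(S\PP)  >T
[1,2] S\PP  lex  "near"
[0,2] S  >  k=1
[2,3] (S/(S\NP))\S  lex  "no"
[0,3] S/(S\NP)  <  k=2
[3,4] PP\NP  lex  "liked"
[4,5] (S\PP)/N  lex  "on"
[5,6] NP  lex  "in"
[6,7] (S/NP)\NP  lex  "every"
[7,8] N\(S/NP)  lex  "sent"
[6,8] N\NP  <B  k=7
[5,8] N  <  k=6
[4,8] S\PP  >  k=5
[3,8] S\NP  <B  k=4
[0,8] S  >  k=3

[0,8] S   >
  [0,3] S/(S\NP)   <
    [0,2] S   >
      [0,1] S/(S\PP)   >T
        [0,1] "dog" : PP
      [1,2] "near" : S\PP
    [2,3] "no" : (S/(S\NP))\S
  [3,8] S\NP   <B
    [3,4] "liked" : PP\NP
    [4,8] S\PP   >
      [4,5] "on" : (S\PP)/N
      [5,8] N   <
        [5,6] "in" : NP
        [6,8] N\NP   <B
          [6,7] "every" : (S/NP)\NP
          [7,8] "sent" : N\(S/NP)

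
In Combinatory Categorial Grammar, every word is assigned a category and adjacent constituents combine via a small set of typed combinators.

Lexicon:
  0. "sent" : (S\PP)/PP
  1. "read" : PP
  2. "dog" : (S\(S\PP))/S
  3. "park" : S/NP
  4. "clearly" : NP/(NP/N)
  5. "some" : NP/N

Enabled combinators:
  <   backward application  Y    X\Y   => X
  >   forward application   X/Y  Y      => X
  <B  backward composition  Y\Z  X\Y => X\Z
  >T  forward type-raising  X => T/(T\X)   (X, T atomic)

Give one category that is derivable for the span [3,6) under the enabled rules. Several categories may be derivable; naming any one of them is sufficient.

S

[0,6] S   <
  [0,2] S\PP   >
    [0,1] "sent" : (S\PP)/PP
    [1,2] "read" : PP
  [2,6] S\(S\PP)   >
    [2,3] "dog" : (S\(S\PP))/S
    [3,6] S   >
      [3,4] "park" : S/NP
      [4,6] NP   >
        [4,5] "clearly" : NP/(NP/N)
        [5,6] "some" : NP/N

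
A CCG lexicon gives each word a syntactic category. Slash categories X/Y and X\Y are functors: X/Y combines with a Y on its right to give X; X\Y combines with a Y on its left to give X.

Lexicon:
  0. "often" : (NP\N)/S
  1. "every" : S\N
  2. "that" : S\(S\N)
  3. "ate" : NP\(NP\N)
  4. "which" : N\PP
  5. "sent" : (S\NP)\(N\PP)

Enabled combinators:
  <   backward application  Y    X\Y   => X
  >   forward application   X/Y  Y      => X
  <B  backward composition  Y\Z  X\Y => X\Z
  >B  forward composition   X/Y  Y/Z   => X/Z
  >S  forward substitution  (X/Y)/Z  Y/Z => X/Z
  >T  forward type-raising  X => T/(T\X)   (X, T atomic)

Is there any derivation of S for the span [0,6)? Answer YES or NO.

[0,6] S   <
  [0,4] NP   <
    [0,3] NP\N   >
      [0,1] "often" : (NP\N)/S
      [1,3] S   <
        [1,2] "every" : S\N
        [2,3] "that" : S\(S\N)
    [3,4] "ate" : NP\(NP\N)
  [4,6] S\NP   <
    [4,5] "which" : N\PP
    [5,6] "sent" : (S\NP)\(N\PP)

YES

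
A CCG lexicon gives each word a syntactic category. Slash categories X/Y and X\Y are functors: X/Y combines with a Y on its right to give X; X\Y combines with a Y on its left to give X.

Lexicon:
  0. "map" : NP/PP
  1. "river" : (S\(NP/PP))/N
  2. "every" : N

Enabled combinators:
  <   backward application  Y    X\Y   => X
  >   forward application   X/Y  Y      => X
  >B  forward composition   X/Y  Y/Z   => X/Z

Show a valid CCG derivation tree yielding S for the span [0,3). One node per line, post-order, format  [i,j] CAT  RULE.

[0,3] S   <
  [0,1] "map" : NP/PP
  [1,3] S\(NP/PP)   >
    [1,2] "river" : (S\(NP/PP))/N
    [2,3] "every" : N

[0,1] NP/PP  lex  "map"
[1,2] (S\(NP/PP))/N  lex  "river"
[2,3] N  lex  "every"
[1,3] S\(NP/PP)  >  k=2
[0,3] S  <  k=1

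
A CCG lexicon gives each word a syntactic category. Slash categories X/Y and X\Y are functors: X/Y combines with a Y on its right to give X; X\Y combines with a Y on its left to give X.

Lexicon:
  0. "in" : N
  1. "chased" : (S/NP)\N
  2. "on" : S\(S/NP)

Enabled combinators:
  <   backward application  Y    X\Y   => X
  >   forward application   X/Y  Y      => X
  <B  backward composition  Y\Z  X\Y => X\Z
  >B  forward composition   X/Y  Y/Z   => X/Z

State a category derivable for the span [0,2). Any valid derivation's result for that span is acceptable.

[0,3] S   <
  [0,2] S/NP   <
    [0,1] "in" : N
    [1,2] "chased" : (S/NP)\N
  [2,3] "on" : S\(S/NP)

S/NP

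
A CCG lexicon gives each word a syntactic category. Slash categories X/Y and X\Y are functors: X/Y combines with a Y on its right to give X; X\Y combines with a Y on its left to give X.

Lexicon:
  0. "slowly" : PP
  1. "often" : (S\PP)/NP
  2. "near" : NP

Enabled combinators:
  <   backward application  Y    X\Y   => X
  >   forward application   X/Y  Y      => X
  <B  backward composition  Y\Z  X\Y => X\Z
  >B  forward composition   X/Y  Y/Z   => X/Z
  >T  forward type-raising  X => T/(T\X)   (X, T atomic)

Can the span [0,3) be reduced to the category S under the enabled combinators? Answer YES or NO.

YES

[0,3] S   <
  [0,1] "slowly" : PP
  [1,3] S\PP   >
    [1,2] "often" : (S\PP)/NP
    [2,3] "near" : NP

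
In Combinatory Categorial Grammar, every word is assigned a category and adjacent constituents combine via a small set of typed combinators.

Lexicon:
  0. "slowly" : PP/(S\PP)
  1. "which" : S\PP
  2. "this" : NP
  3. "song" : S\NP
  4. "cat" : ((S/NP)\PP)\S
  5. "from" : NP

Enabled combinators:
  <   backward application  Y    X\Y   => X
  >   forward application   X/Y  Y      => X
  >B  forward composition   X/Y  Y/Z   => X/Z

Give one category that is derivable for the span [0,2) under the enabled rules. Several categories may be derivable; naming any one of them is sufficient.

[0,6] S   >
  [0,5] S/NP   <
    [0,2] PP   >
      [0,1] "slowly" : PP/(S\PP)
      [1,2] "which" : S\PP
    [2,5] (S/NP)\PP   <
      [2,4] S   <
        [2,3] "this" : NP
        [3,4] "song" : S\NP
      [4,5] "cat" : ((S/NP)\PP)\S
  [5,6] "from" : NP

PP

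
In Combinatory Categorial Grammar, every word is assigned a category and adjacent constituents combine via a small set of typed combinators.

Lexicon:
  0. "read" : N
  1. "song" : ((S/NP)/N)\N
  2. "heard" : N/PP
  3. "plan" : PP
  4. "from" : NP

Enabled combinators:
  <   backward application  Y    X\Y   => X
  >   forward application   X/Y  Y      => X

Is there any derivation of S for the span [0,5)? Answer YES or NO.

YES

[0,5] S   >
  [0,4] S/NP   >
    [0,2] (S/NP)/N   <
      [0,1] "read" : N
      [1,2] "song" : ((S/NP)/N)\N
    [2,4] N   >
      [2,3] "heard" : N/PP
      [3,4] "plan" : PP
  [4,5] "from" : NP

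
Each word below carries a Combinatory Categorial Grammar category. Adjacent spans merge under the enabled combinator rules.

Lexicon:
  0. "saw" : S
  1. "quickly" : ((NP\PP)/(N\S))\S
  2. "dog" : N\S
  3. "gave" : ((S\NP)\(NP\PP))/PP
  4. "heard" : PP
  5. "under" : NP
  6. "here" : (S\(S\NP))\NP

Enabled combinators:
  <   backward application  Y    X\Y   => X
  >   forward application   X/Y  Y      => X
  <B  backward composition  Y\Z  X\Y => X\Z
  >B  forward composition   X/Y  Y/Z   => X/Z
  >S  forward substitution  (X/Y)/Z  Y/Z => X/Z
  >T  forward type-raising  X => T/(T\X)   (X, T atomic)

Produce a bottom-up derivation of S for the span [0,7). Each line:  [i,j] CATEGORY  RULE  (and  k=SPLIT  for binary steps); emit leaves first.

[0,7] S   <
  [0,5] S\NP   <
    [0,3] NP\PP   >
      [0,2] (NP\PP)/(N\S)   <
        [0,1] "saw" : S
        [1,2] "quickly" : ((NP\PP)/(N\S))\S
      [2,3] "dog" : N\S
    [3,5] (S\NP)\(NP\PP)   >
      [3,4] "gave" : ((S\NP)\(NP\PP))/PP
      [4,5] "heard" : PP
  [5,7] S\(S\NP)   <
    [5,6] "under" : NP
    [6,7] "here" : (S\(S\NP))\NP

[0,1] S  lex  "saw"
[1,2] ((NP\PP)/(N\S))\S  lex  "quickly"
[0,2] (NP\PP)/(N\S)  <  k=1
[2,3] N\S  lex  "dog"
[0,3] NP\PP  >  k=2
[3,4] ((S\NP)\(NP\PP))/PP  lex  "gave"
[4,5] PP  lex  "heard"
[3,5] (S\NP)\(NP\PP)  >  k=4
[0,5] S\NP  <  k=3
[5,6] NP  lex  "under"
[6,7] (S\(S\NP))\NP  lex  "here"
[5,7] S\(S\NP)  <  k=6
[0,7] S  <  k=5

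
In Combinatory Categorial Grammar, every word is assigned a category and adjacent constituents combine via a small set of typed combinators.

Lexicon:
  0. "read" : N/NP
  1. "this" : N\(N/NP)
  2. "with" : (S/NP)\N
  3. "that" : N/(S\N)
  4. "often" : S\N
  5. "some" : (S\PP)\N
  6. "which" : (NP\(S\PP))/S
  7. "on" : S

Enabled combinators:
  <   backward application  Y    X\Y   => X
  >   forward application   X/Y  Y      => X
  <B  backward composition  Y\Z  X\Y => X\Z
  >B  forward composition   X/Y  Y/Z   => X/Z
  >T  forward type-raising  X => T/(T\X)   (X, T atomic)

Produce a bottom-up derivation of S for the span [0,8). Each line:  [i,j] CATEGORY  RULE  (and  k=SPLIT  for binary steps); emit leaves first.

[0,8] S   >
  [0,3] S/NP   <
    [0,2] N   <
      [0,1] "read" : N/NP
      [1,2] "this" : N\(N/NP)
    [2,3] "with" : (S/NP)\N
  [3,8] NP   <
    [3,5] N   >
      [3,4] "that" : N/(S\N)
      [4,5] "often" : S\N
    [5,8] NP\N   <B
      [5,6] "some" : (S\PP)\N
      [6,8] NP\(S\PP)   >
        [6,7] "which" : (NP\(S\PP))/S
        [7,8] "on" : S

[0,1] N/NP  lex  "read"
[1,2] N\(N/NP)  lex  "this"
[0,2] N  <  k=1
[2,3] (S/NP)\N  lex  "with"
[0,3] S/NP  <  k=2
[3,4] N/(S\N)  lex  "that"
[4,5] S\N  lex  "often"
[3,5] N  >  k=4
[5,6] (S\PP)\N  lex  "some"
[6,7] (NP\(S\PP))/S  lex  "which"
[7,8] S  lex  "on"
[6,8] NP\(S\PP)  >  k=7
[5,8] NP\N  <B  k=6
[3,8] NP  <  k=5
[0,8] S  >  k=3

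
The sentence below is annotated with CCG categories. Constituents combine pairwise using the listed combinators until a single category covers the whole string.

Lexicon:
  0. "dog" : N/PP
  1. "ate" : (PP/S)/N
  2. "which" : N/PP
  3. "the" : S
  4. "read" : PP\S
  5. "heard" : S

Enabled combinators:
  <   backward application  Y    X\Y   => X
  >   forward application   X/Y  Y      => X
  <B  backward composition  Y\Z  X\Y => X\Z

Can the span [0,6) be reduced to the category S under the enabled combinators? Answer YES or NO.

NO

N/PP (PP/S)/N N/PP S PP\S S
CKY chart[0,6] = {N}; S ∉ chart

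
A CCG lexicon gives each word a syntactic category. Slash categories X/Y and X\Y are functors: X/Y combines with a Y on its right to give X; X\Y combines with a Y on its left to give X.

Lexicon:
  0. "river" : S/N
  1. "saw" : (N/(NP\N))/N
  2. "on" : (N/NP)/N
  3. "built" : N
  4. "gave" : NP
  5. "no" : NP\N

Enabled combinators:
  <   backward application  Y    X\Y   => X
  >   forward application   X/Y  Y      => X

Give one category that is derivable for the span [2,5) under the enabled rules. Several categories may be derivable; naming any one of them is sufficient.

[0,6] S   >
  [0,1] "river" : S/N
  [1,6] N   >
    [1,5] N/(NP\N)   >
      [1,2] "saw" : (N/(NP\N))/N
      [2,5] N   >
        [2,4] N/NP   >
          [2,3] "on" : (N/NP)/N
          [3,4] "built" : N
        [4,5] "gave" : NP
    [5,6] "no" : NP\N

N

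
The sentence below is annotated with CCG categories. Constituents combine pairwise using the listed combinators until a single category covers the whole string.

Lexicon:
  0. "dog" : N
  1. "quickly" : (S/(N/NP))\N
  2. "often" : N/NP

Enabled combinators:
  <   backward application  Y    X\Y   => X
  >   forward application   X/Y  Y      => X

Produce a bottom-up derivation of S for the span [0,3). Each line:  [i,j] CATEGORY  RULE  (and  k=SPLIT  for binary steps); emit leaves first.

[0,3] S   >
  [0,2] S/(N/NP)   <
    [0,1] "dog" : N
    [1,2] "quickly" : (S/(N/NP))\N
  [2,3] "often" : N/NP

[0,1] N  lex  "dog"
[1,2] (S/(N/NP))\N  lex  "quickly"
[0,2] S/(N/NP)  <  k=1
[2,3] N/NP  lex  "often"
[0,3] S  >  k=2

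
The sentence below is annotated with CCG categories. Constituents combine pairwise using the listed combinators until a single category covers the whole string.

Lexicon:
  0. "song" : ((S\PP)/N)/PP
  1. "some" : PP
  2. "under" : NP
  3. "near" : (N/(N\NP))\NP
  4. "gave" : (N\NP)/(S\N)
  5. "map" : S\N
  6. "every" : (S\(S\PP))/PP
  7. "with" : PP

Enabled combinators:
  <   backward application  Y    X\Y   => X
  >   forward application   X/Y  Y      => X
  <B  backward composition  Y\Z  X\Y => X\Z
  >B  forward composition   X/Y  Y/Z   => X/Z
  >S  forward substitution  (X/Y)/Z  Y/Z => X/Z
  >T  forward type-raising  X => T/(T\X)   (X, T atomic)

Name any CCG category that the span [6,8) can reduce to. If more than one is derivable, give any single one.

S\(S\PP)

[0,8] S   <
  [0,6] S\PP   >
    [0,2] (S\PP)/N   >
      [0,1] "song" : ((S\PP)/N)/PP
      [1,2] "some" : PP
    [2,6] N   >
      [2,4] N/(N\NP)   <
        [2,3] "under" : NP
        [3,4] "near" : (N/(N\NP))\NP
      [4,6] N\NP   >
        [4,5] "gave" : (N\NP)/(S\N)
        [5,6] "map" : S\N
  [6,8] S\(S\PP)   >
    [6,7] "every" : (S\(S\PP))/PP
    [7,8] "with" : PP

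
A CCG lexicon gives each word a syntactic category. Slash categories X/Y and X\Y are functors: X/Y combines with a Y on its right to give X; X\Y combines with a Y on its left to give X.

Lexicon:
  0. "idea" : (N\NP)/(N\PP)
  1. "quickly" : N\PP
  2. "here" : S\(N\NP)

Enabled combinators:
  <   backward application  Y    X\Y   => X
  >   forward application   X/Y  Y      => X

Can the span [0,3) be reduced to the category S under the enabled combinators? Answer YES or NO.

YES

[0,3] S   <
  [0,2] N\NP   >
    [0,1] "idea" : (N\NP)/(N\PP)
    [1,2] "quickly" : N\PP
  [2,3] "here" : S\(N\NP)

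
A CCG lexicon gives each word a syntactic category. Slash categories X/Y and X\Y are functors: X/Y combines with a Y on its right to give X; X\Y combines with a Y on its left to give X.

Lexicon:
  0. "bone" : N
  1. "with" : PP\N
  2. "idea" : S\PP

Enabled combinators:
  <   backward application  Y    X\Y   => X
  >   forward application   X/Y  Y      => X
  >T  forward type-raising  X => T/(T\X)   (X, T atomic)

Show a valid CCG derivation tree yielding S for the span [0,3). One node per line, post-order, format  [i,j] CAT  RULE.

[0,3] S   <
  [0,2] PP   >
    [0,1] PP/(PP\N)   >T
      [0,1] "bone" : N
    [1,2] "with" : PP\N
  [2,3] "idea" : S\PP

[0,1] N  lex  "bone"
[0,1] PP/(PP\N)  >T
[1,2] PP\N  lex  "with"
[0,2] PP  >  k=1
[2,3] S\PP  lex  "idea"
[0,3] S  <  k=2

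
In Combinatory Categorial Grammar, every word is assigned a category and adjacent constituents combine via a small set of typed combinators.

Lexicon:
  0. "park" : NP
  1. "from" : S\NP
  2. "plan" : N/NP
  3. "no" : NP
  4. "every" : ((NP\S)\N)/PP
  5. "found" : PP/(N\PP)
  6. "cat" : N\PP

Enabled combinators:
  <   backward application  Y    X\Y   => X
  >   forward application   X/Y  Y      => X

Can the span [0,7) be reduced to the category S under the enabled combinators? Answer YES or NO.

NP S\NP N/NP NP ((NP\S)\N)/PP PP/(N\PP) N\PP
CKY chart[0,7] = {NP}; S ∉ chart

NO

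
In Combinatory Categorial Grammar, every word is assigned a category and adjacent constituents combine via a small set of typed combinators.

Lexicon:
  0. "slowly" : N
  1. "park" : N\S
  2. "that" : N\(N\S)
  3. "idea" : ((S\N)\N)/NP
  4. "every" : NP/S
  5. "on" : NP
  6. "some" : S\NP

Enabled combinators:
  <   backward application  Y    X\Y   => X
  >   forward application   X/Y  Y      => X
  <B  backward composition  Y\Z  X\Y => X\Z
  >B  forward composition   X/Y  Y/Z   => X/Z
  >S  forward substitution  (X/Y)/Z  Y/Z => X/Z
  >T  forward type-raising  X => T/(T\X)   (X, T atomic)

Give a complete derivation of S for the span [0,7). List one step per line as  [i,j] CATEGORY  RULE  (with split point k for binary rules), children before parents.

[0,1] N  lex  "slowly"
[0,1] S/(S\N)  >T
[1,2] N\S  lex  "park"
[2,3] N\(N\S)  lex  "that"
[1,3] N  <  k=2
[3,4] ((S\N)\N)/NP  lex  "idea"
[4,5] NP/S  lex  "every"
[5,6] NP  lex  "on"
[6,7] S\NP  lex  "some"
[5,7] S  <  k=6
[4,7] NP  >  k=5
[3,7] (S\N)\N  >  k=4
[1,7] S\N  <  k=3
[0,7] S  >  k=1

[0,7] S   >
  [0,1] S/(S\N)   >T
    [0,1] "slowly" : N
  [1,7] S\N   <
    [1,3] N   <
      [1,2] "park" : N\S
      [2,3] "that" : N\(N\S)
    [3,7] (S\N)\N   >
      [3,4] "idea" : ((S\N)\N)/NP
      [4,7] NP   >
        [4,5] "every" : NP/S
        [5,7] S   <
          [5,6] "on" : NP
          [6,7] "some" : S\NP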